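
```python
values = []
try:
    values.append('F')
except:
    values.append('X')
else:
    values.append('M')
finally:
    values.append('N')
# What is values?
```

Step-by-step execution trace:
1. try: `values.append('F')` → values = ['F']. No exception raised.
2. `except` is skipped.
3. `else` runs: `values.append('M')` → values = ['F', 'M'].
4. `finally` always runs: `values.append('N')` → values = ['F', 'M', 'N'].
Result: ['F', 'M', 'N']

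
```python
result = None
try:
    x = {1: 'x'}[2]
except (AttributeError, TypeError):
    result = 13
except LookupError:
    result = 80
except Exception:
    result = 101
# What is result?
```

Step-by-step execution trace:
1. `x = {1: 'x'}[2]` raises KeyError.
2. `except (AttributeError, TypeError)` does not match KeyError; skipped.
3. `except LookupError` matches (KeyError is a subclass of LookupError) → result = 80.
4. `except Exception` is not reached.
Result: 80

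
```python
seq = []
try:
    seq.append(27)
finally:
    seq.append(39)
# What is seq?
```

Step-by-step execution trace:
1. try: `seq.append(27)` → seq = [27].
2. The try body completes without raising.
3. finally always runs: `seq.append(39)` → seq = [27, 39].
Result: [27, 39]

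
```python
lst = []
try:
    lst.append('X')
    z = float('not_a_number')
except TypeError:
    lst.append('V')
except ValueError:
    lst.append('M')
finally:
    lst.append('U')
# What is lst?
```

Step-by-step execution trace:
1. try: `lst.append('X')` → lst = ['X'].
2. `z = float('not_a_number')` raises ValueError.
3. `except TypeError` does not match ValueError; skipped.
4. `except ValueError` matches → `lst.append('M')` → lst = ['X', 'M'].
5. finally always runs: `lst.append('U')` → lst = ['X', 'M', 'U'].
Result: ['X', 'M', 'U']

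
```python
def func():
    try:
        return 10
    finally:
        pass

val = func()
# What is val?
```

Step-by-step execution trace:
1. `func()` enters try: `return 10` sets pending return value 10.
2. Before returning, `finally: pass` runs (no effect).
3. func() returns 10 → val = 10.
Result: 10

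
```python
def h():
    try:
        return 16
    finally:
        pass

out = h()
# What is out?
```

Step-by-step execution trace:
1. `h()` enters try: `return 16` sets pending return value 16.
2. Before returning, `finally: pass` runs (no effect).
3. h() returns 16 → out = 16.
Result: 16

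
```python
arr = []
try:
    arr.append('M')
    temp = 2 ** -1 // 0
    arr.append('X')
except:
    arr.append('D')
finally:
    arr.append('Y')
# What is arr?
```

Step-by-step execution trace:
1. try: `arr.append('M')` → arr = ['M'].
2. `temp = 2 ** -1 // 0` raises ZeroDivisionError; `arr.append('X')` is not reached.
3. bare `except` matches → `arr.append('D')` → arr = ['M', 'D'].
4. finally always runs: `arr.append('Y')` → arr = ['M', 'D', 'Y'].
Result: ['M', 'D', 'Y']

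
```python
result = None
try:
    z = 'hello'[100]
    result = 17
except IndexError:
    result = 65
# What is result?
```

Step-by-step execution trace:
1. `z = 'hello'[100]` raises IndexError.
2. `result = 17` is not reached.
3. `except IndexError` matches → result = 65.
Result: 65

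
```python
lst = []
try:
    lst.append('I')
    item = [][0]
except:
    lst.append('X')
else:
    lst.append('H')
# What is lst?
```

Step-by-step execution trace:
1. try: `lst.append('I')` → lst = ['I'].
2. `item = [][0]` raises IndexError.
3. bare `except` matches → `lst.append('X')` → lst = ['I', 'X'].
4. `else` is skipped (an exception was raised).
Result: ['I', 'X']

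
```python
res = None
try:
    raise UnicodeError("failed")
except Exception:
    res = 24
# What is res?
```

Step-by-step execution trace:
1. `raise UnicodeError(...)` raises UnicodeError.
2. `except Exception` matches (UnicodeError is a subclass of Exception) → res = 24.
Result: 24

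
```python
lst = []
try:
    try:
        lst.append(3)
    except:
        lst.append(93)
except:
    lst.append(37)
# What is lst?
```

Step-by-step execution trace:
1. Inner try: `lst.append(3)` → lst = [3]. No exception raised.
2. Inner `except` is skipped.
3. Inner try completes normally; outer `except` is skipped.
Result: [3]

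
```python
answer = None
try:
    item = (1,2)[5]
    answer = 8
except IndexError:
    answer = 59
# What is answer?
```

Step-by-step execution trace:
1. `item = (1,2)[5]` raises IndexError.
2. `answer = 8` is not reached.
3. `except IndexError` matches → answer = 59.
Result: 59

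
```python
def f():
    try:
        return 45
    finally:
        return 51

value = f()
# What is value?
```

Step-by-step execution trace:
1. `f()` enters try: `return 45` sets pending return value 45.
2. Before returning, `finally: return 51` runs and overrides the pending return.
3. f() returns 51 → value = 51.
Result: 51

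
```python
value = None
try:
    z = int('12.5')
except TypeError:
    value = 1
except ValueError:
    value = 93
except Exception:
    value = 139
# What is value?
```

Step-by-step execution trace:
1. `z = int('12.5')` raises ValueError.
2. `except TypeError` does not match ValueError; skipped.
3. `except ValueError` matches → value = 93.
4. Remaining except clauses are skipped.
Result: 93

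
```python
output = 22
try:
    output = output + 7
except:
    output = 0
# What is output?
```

Step-by-step execution trace:
1. output starts at 22.
2. try: `output = output + 7` → output = 29. No exception raised.
3. `except` is skipped.
Result: 29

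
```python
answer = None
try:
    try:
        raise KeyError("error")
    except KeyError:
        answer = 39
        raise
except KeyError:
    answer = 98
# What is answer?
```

Step-by-step execution trace:
1. Inner try: `raise KeyError("error")` raises KeyError.
2. Inner `except KeyError` matches → answer = 39.
3. bare `raise` re-raises the same KeyError.
4. Outer `except KeyError` matches → answer = 98.
Result: 98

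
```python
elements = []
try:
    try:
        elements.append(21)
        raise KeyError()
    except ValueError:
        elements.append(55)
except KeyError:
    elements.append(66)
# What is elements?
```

Step-by-step execution trace:
1. Inner try: `elements.append(21)` → elements = [21].
2. `raise KeyError()` raises KeyError.
3. Inner `except ValueError` does not match KeyError; exception propagates to outer try.
4. Outer `except KeyError` matches → `elements.append(66)` → elements = [21, 66].
Result: [21, 66]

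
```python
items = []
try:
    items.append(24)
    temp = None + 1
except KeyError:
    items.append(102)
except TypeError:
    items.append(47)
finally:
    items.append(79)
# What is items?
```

Step-by-step execution trace:
1. try: `items.append(24)` → items = [24].
2. `temp = None + 1` raises TypeError.
3. `except KeyError` does not match TypeError; skipped.
4. `except TypeError` matches → `items.append(47)` → items = [24, 47].
5. finally always runs: `items.append(79)` → items = [24, 47, 79].
Result: [24, 47, 79]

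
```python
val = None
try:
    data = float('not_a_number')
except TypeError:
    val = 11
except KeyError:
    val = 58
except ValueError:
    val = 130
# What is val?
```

Step-by-step execution trace:
1. `data = float('not_a_number')` raises ValueError.
2. `except TypeError` does not match ValueError; skipped.
3. `except KeyError` does not match ValueError; skipped.
4. `except ValueError` matches → val = 130.
Result: 130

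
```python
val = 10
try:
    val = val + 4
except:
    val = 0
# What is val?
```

Step-by-step execution trace:
1. val starts at 10.
2. try: `val = val + 4` → val = 14. No exception raised.
3. `except` is skipped.
Result: 14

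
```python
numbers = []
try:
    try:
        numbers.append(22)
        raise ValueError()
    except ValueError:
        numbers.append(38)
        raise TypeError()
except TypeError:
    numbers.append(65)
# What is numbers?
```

Step-by-step execution trace:
1. Inner try: `numbers.append(22)` → numbers = [22].
2. `raise ValueError()` raises ValueError.
3. Inner `except ValueError` matches → `numbers.append(38)` → numbers = [22, 38].
4. `raise TypeError()` raises TypeError; propagates to outer try.
5. Outer `except TypeError` matches → `numbers.append(65)` → numbers = [22, 38, 65].
Result: [22, 38, 65]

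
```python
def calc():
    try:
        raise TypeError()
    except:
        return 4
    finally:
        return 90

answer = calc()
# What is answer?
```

Step-by-step execution trace:
1. `calc()` enters try: `raise TypeError()` raises TypeError.
2. bare `except` matches → `return 4` sets pending return value 4.
3. Before returning, `finally: return 90` runs and overrides the pending return.
4. calc() returns 90 → answer = 90.
Result: 90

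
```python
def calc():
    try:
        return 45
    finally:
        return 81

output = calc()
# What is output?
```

Step-by-step execution trace:
1. `calc()` enters try: `return 45` sets pending return value 45.
2. Before returning, `finally: return 81` runs and overrides the pending return.
3. calc() returns 81 → output = 81.
Result: 81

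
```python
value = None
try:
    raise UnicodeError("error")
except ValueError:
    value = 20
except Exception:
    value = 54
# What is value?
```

Step-by-step execution trace:
1. `raise UnicodeError(...)` raises UnicodeError.
2. `except ValueError` matches (UnicodeError is a subclass of ValueError) → value = 20.
3. `except Exception` is not reached.
Result: 20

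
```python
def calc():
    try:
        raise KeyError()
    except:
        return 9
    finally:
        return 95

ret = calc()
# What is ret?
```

Step-by-step execution trace:
1. `calc()` enters try: `raise KeyError()` raises KeyError.
2. bare `except` matches → `return 9` sets pending return value 9.
3. Before returning, `finally: return 95` runs and overrides the pending return.
4. calc() returns 95 → ret = 95.
Result: 95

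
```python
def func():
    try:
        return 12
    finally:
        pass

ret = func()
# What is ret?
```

Step-by-step execution trace:
1. `func()` enters try: `return 12` sets pending return value 12.
2. Before returning, `finally: pass` runs (no effect).
3. func() returns 12 → ret = 12.
Result: 12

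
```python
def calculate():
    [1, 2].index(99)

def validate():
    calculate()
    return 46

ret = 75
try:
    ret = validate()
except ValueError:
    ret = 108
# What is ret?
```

Step-by-step execution trace:
1. ret starts at 75.
2. try: `validate()` calls `calculate()`.
3. `calculate()` evaluates `[1, 2].index(99)`, which raises ValueError; it propagates through validate (uncaught).
4. `return 46` in validate is not reached; the assignment to ret does not complete.
5. `except ValueError` matches → ret = 108.
Result: 108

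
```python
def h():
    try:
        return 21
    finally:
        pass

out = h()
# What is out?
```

Step-by-step execution trace:
1. `h()` enters try: `return 21` sets pending return value 21.
2. Before returning, `finally: pass` runs (no effect).
3. h() returns 21 → out = 21.
Result: 21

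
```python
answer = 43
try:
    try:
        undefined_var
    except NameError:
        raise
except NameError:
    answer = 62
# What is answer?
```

Step-by-step execution trace:
1. Inner try: `undefined_var` raises NameError.
2. Inner `except NameError` matches; bare `raise` re-raises the same NameError.
3. Outer `except NameError` matches → answer = 62.
Result: 62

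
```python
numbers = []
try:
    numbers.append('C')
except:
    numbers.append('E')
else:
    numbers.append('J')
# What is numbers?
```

Step-by-step execution trace:
1. try: `numbers.append('C')` → numbers = ['C']. No exception raised.
2. `except` is skipped.
3. `else` runs (try completed without exception): `numbers.append('J')` → numbers = ['C', 'J'].
Result: ['C', 'J']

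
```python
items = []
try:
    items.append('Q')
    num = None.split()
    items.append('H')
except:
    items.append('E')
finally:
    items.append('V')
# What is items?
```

Step-by-step execution trace:
1. try: `items.append('Q')` → items = ['Q'].
2. `num = None.split()` raises AttributeError; `items.append('H')` is not reached.
3. bare `except` matches → `items.append('E')` → items = ['Q', 'E'].
4. finally always runs: `items.append('V')` → items = ['Q', 'E', 'V'].
Result: ['Q', 'E', 'V']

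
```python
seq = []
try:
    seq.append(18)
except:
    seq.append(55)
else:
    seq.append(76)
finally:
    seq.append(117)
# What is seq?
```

Step-by-step execution trace:
1. try: `seq.append(18)` → seq = [18]. No exception raised.
2. `except` is skipped.
3. `else` runs: `seq.append(76)` → seq = [18, 76].
4. `finally` always runs: `seq.append(117)` → seq = [18, 76, 117].
Result: [18, 76, 117]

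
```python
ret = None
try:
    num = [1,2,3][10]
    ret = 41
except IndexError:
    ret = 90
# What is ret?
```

Step-by-step execution trace:
1. `num = [1,2,3][10]` raises IndexError.
2. `ret = 41` is not reached.
3. `except IndexError` matches → ret = 90.
Result: 90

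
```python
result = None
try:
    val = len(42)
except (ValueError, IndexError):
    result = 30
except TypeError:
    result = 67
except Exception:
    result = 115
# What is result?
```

Step-by-step execution trace:
1. `val = len(42)` raises TypeError.
2. `except (ValueError, IndexError)` does not match TypeError; skipped.
3. `except TypeError` matches (exact type match) → result = 67.
4. `except Exception` is not reached.
Result: 67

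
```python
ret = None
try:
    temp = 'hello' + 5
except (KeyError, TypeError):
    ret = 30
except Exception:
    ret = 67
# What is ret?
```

Step-by-step execution trace:
1. `temp = 'hello' + 5` raises TypeError.
2. `except (KeyError, TypeError)` matches (TypeError is in the tuple) → ret = 30.
3. `except Exception` is not reached.
Result: 30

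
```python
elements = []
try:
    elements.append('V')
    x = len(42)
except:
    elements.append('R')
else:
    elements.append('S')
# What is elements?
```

Step-by-step execution trace:
1. try: `elements.append('V')` → elements = ['V'].
2. `x = len(42)` raises TypeError.
3. bare `except` matches → `elements.append('R')` → elements = ['V', 'R'].
4. `else` is skipped (an exception was raised).
Result: ['V', 'R']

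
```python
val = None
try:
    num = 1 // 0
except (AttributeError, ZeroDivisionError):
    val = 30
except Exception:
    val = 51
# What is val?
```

Step-by-step execution trace:
1. `num = 1 // 0` raises ZeroDivisionError.
2. `except (AttributeError, ZeroDivisionError)` matches (ZeroDivisionError is in the tuple) → val = 30.
3. `except Exception` is not reached.
Result: 30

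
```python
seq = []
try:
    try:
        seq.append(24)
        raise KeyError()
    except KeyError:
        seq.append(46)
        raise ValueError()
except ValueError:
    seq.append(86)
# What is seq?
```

Step-by-step execution trace:
1. Inner try: `seq.append(24)` → seq = [24].
2. `raise KeyError()` raises KeyError.
3. Inner `except KeyError` matches → `seq.append(46)` → seq = [24, 46].
4. `raise ValueError()` raises ValueError; propagates to outer try.
5. Outer `except ValueError` matches → `seq.append(86)` → seq = [24, 46, 86].
Result: [24, 46, 86]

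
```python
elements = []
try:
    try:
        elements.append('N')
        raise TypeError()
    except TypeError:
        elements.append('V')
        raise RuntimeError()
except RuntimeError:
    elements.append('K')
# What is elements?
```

Step-by-step execution trace:
1. Inner try: `elements.append('N')` → elements = ['N'].
2. `raise TypeError()` raises TypeError.
3. Inner `except TypeError` matches → `elements.append('V')` → elements = ['N', 'V'].
4. `raise RuntimeError()` raises RuntimeError; propagates to outer try.
5. Outer `except RuntimeError` matches → `elements.append('K')` → elements = ['N', 'V', 'K'].
Result: ['N', 'V', 'K']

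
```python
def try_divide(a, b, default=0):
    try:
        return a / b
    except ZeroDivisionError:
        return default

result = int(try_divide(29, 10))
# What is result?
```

Step-by-step execution trace:
1. `try_divide(29, 10)` enters try: `return 29 / 10` → returns 2.9. No exception raised.
2. `except ZeroDivisionError` is skipped.
3. `int(2.9)` → 2 → result = 2.
Result: 2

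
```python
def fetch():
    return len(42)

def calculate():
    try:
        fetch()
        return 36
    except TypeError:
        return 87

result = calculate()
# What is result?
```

Step-by-step execution trace:
1. `calculate()` calls `fetch()`.
2. `fetch()` evaluates `len(42)`, which raises TypeError; it propagates to the caller.
3. `return 36` is not reached.
4. `except TypeError` in calculate matches → returns 87.
5. result = 87.
Result: 87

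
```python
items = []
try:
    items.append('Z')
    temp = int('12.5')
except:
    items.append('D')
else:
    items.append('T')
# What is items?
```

Step-by-step execution trace:
1. try: `items.append('Z')` → items = ['Z'].
2. `temp = int('12.5')` raises ValueError.
3. bare `except` matches → `items.append('D')` → items = ['Z', 'D'].
4. `else` is skipped (an exception was raised).
Result: ['Z', 'D']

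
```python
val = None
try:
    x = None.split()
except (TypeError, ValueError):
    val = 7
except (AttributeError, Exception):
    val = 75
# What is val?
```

Step-by-step execution trace:
1. `x = None.split()` raises AttributeError.
2. `except (TypeError, ValueError)` does not match AttributeError; skipped.
3. `except (AttributeError, Exception)` matches (AttributeError is in the tuple) → val = 75.
Result: 75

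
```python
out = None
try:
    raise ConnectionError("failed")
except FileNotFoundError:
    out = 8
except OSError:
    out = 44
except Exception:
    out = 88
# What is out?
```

Step-by-step execution trace:
1. `raise ConnectionError(...)` raises ConnectionError.
2. `except FileNotFoundError` does not match (ConnectionError is not a subclass of FileNotFoundError); skipped.
3. `except OSError` matches (ConnectionError is a subclass of OSError) → out = 44.
4. `except Exception` is not reached.
Result: 44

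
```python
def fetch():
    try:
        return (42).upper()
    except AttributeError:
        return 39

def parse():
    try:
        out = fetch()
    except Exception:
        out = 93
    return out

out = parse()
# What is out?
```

Step-by-step execution trace:
1. `parse()` calls `fetch()`.
2. In fetch: `(42).upper()` raises AttributeError; `except AttributeError` catches it → returns 39.
3. In parse: `out = fetch()` → out = 39. No exception reaches parse.
4. `except Exception` is skipped; parse returns 39.
5. out = 39.
Result: 39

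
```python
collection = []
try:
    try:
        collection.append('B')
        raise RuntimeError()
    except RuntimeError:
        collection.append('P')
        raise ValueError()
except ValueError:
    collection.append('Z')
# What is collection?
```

Step-by-step execution trace:
1. Inner try: `collection.append('B')` → collection = ['B'].
2. `raise RuntimeError()` raises RuntimeError.
3. Inner `except RuntimeError` matches → `collection.append('P')` → collection = ['B', 'P'].
4. `raise ValueError()` raises ValueError; propagates to outer try.
5. Outer `except ValueError` matches → `collection.append('Z')` → collection = ['B', 'P', 'Z'].
Result: ['B', 'P', 'Z']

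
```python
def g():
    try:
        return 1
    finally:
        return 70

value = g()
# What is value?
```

Step-by-step execution trace:
1. `g()` enters try: `return 1` sets pending return value 1.
2. Before returning, `finally: return 70` runs and overrides the pending return.
3. g() returns 70 → value = 70.
Result: 70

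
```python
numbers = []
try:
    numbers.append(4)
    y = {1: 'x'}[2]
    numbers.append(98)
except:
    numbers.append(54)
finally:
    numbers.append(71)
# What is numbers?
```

Step-by-step execution trace:
1. try: `numbers.append(4)` → numbers = [4].
2. `y = {1: 'x'}[2]` raises KeyError; `numbers.append(98)` is not reached.
3. bare `except` matches → `numbers.append(54)` → numbers = [4, 54].
4. finally always runs: `numbers.append(71)` → numbers = [4, 54, 71].
Result: [4, 54, 71]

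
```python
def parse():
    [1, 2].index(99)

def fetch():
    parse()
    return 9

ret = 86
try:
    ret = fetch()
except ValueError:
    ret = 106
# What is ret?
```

Step-by-step execution trace:
1. ret starts at 86.
2. try: `fetch()` calls `parse()`.
3. `parse()` evaluates `[1, 2].index(99)`, which raises ValueError; it propagates through fetch (uncaught).
4. `return 9` in fetch is not reached; the assignment to ret does not complete.
5. `except ValueError` matches → ret = 106.
Result: 106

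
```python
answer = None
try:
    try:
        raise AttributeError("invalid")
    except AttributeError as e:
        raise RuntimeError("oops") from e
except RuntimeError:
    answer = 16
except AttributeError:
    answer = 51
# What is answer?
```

Step-by-step execution trace:
1. Inner try raises AttributeError; inner `except AttributeError as e` catches it.
2. `raise RuntimeError(...) from e` raises RuntimeError (AttributeError is attached as __cause__, but only RuntimeError is active).
3. Outer `except RuntimeError` matches → answer = 16.
4. `except AttributeError` is not reached.
Result: 16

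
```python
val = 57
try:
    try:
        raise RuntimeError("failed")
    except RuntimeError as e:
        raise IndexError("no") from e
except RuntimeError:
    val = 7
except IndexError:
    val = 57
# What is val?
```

Step-by-step execution trace:
1. Inner try raises RuntimeError; inner `except RuntimeError as e` catches it.
2. `raise IndexError(...) from e` raises IndexError (RuntimeError is attached as __cause__, but only IndexError is active).
3. Outer `except RuntimeError` does not match IndexError; skipped.
4. Outer `except IndexError` matches → val = 57.
Result: 57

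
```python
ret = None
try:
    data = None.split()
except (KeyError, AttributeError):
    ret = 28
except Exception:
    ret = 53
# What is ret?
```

Step-by-step execution trace:
1. `data = None.split()` raises AttributeError.
2. `except (KeyError, AttributeError)` matches (AttributeError is in the tuple) → ret = 28.
3. `except Exception` is not reached.
Result: 28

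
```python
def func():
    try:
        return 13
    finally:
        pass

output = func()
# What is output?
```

Step-by-step execution trace:
1. `func()` enters try: `return 13` sets pending return value 13.
2. Before returning, `finally: pass` runs (no effect).
3. func() returns 13 → output = 13.
Result: 13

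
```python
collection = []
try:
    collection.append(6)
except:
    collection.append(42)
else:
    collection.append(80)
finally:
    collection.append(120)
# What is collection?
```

Step-by-step execution trace:
1. try: `collection.append(6)` → collection = [6]. No exception raised.
2. `except` is skipped.
3. `else` runs: `collection.append(80)` → collection = [6, 80].
4. `finally` always runs: `collection.append(120)` → collection = [6, 80, 120].
Result: [6, 80, 120]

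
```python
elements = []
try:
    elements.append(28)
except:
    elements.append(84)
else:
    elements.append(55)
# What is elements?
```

Step-by-step execution trace:
1. try: `elements.append(28)` → elements = [28]. No exception raised.
2. `except` is skipped.
3. `else` runs (try completed without exception): `elements.append(55)` → elements = [28, 55].
Result: [28, 55]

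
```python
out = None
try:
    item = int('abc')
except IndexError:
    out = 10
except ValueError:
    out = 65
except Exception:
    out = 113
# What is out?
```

Step-by-step execution trace:
1. `item = int('abc')` raises ValueError.
2. `except IndexError` does not match ValueError; skipped.
3. `except ValueError` matches → out = 65.
4. Remaining except clauses are skipped.
Result: 65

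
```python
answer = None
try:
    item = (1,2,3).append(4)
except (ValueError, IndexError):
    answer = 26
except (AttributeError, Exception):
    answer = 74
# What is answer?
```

Step-by-step execution trace:
1. `item = (1,2,3).append(4)` raises AttributeError.
2. `except (ValueError, IndexError)` does not match AttributeError; skipped.
3. `except (AttributeError, Exception)` matches (AttributeError is in the tuple) → answer = 74.
Result: 74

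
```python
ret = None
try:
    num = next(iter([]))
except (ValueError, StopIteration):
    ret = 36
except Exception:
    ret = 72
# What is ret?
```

Step-by-step execution trace:
1. `num = next(iter([]))` raises StopIteration.
2. `except (ValueError, StopIteration)` matches (StopIteration is in the tuple) → ret = 36.
3. `except Exception` is not reached.
Result: 36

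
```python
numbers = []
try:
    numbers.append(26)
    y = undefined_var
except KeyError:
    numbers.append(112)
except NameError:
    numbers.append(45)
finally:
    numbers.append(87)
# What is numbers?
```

Step-by-step execution trace:
1. try: `numbers.append(26)` → numbers = [26].
2. `y = undefined_var` raises NameError.
3. `except KeyError` does not match NameError; skipped.
4. `except NameError` matches → `numbers.append(45)` → numbers = [26, 45].
5. finally always runs: `numbers.append(87)` → numbers = [26, 45, 87].
Result: [26, 45, 87]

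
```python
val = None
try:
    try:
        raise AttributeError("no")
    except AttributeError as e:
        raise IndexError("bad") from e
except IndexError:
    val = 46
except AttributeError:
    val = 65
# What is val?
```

Step-by-step execution trace:
1. Inner try raises AttributeError; inner `except AttributeError as e` catches it.
2. `raise IndexError(...) from e` raises IndexError (AttributeError is attached as __cause__, but only IndexError is active).
3. Outer `except IndexError` matches → val = 46.
4. `except AttributeError` is not reached.
Result: 46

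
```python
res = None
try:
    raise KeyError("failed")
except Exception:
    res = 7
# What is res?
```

Step-by-step execution trace:
1. `raise KeyError(...)` raises KeyError.
2. `except Exception` matches (KeyError is a subclass of Exception) → res = 7.
Result: 7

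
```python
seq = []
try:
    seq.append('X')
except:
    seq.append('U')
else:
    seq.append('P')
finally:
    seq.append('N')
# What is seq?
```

Step-by-step execution trace:
1. try: `seq.append('X')` → seq = ['X']. No exception raised.
2. `except` is skipped.
3. `else` runs: `seq.append('P')` → seq = ['X', 'P'].
4. `finally` always runs: `seq.append('N')` → seq = ['X', 'P', 'N'].
Result: ['X', 'P', 'N']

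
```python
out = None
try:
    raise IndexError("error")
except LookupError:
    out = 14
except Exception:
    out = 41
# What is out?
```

Step-by-step execution trace:
1. `raise IndexError(...)` raises IndexError.
2. `except LookupError` matches (IndexError is a subclass of LookupError) → out = 14.
3. `except Exception` is not reached.
Result: 14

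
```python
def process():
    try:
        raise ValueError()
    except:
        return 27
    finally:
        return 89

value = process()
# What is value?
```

Step-by-step execution trace:
1. `process()` enters try: `raise ValueError()` raises ValueError.
2. bare `except` matches → `return 27` sets pending return value 27.
3. Before returning, `finally: return 89` runs and overrides the pending return.
4. process() returns 89 → value = 89.
Result: 89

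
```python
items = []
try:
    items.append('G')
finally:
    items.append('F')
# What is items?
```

Step-by-step execution trace:
1. try: `items.append('G')` → items = ['G'].
2. The try body completes without raising.
3. finally always runs: `items.append('F')` → items = ['G', 'F'].
Result: ['G', 'F']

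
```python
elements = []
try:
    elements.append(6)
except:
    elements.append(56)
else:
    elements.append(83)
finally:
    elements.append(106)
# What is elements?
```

Step-by-step execution trace:
1. try: `elements.append(6)` → elements = [6]. No exception raised.
2. `except` is skipped.
3. `else` runs: `elements.append(83)` → elements = [6, 83].
4. `finally` always runs: `elements.append(106)` → elements = [6, 83, 106].
Result: [6, 83, 106]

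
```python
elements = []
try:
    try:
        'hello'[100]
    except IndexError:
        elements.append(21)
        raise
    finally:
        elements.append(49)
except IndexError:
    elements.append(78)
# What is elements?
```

Step-by-step execution trace:
1. Inner try: `'hello'[100]` raises IndexError.
2. Inner `except IndexError` matches → `elements.append(21)` → elements = [21].
3. bare `raise` re-raises IndexError.
4. Inner `finally` runs during unwinding: `elements.append(49)` → elements = [21, 49].
5. Outer `except IndexError` matches → `elements.append(78)` → elements = [21, 49, 78].
Result: [21, 49, 78]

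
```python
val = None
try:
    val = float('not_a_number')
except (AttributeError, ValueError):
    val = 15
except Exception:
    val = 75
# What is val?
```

Step-by-step execution trace:
1. `val = float('not_a_number')` raises ValueError.
2. `except (AttributeError, ValueError)` matches (ValueError is in the tuple) → val = 15.
3. `except Exception` is not reached.
Result: 15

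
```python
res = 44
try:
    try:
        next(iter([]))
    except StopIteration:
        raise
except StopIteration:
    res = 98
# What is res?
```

Step-by-step execution trace:
1. Inner try: `next(iter([]))` raises StopIteration.
2. Inner `except StopIteration` matches; bare `raise` re-raises the same StopIteration.
3. Outer `except StopIteration` matches → res = 98.
Result: 98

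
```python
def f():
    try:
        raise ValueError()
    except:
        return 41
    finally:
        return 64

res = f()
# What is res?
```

Step-by-step execution trace:
1. `f()` enters try: `raise ValueError()` raises ValueError.
2. bare `except` matches → `return 41` sets pending return value 41.
3. Before returning, `finally: return 64` runs and overrides the pending return.
4. f() returns 64 → res = 64.
Result: 64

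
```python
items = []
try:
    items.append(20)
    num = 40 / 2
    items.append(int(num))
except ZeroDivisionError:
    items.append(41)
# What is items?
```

Step-by-step execution trace:
1. try: `items.append(20)` → items = [20].
2. `num = 40 / 2` → num = 20.0. No exception raised.
3. `items.append(int(num))` → items = [20, 20].
4. `except ZeroDivisionError` is skipped (no exception was raised).
Result: [20, 20]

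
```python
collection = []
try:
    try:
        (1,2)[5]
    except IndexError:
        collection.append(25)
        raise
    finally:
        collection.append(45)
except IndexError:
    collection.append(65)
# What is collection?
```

Step-by-step execution trace:
1. Inner try: `(1,2)[5]` raises IndexError.
2. Inner `except IndexError` matches → `collection.append(25)` → collection = [25].
3. bare `raise` re-raises IndexError.
4. Inner `finally` runs during unwinding: `collection.append(45)` → collection = [25, 45].
5. Outer `except IndexError` matches → `collection.append(65)` → collection = [25, 45, 65].
Result: [25, 45, 65]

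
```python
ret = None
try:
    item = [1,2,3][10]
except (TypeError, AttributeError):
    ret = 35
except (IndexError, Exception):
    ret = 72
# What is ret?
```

Step-by-step execution trace:
1. `item = [1,2,3][10]` raises IndexError.
2. `except (TypeError, AttributeError)` does not match IndexError; skipped.
3. `except (IndexError, Exception)` matches (IndexError is in the tuple) → ret = 72.
Result: 72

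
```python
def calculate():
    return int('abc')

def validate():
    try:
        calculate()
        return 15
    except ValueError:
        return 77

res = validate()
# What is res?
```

Step-by-step execution trace:
1. `validate()` calls `calculate()`.
2. `calculate()` evaluates `int('abc')`, which raises ValueError; it propagates to the caller.
3. `return 15` is not reached.
4. `except ValueError` in validate matches → returns 77.
5. res = 77.
Result: 77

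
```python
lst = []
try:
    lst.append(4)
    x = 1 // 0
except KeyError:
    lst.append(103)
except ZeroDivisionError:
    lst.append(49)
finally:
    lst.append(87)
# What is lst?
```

Step-by-step execution trace:
1. try: `lst.append(4)` → lst = [4].
2. `x = 1 // 0` raises ZeroDivisionError.
3. `except KeyError` does not match ZeroDivisionError; skipped.
4. `except ZeroDivisionError` matches → `lst.append(49)` → lst = [4, 49].
5. finally always runs: `lst.append(87)` → lst = [4, 49, 87].
Result: [4, 49, 87]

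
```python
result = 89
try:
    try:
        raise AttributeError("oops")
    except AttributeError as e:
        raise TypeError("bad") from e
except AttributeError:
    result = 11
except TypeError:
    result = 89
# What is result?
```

Step-by-step execution trace:
1. Inner try raises AttributeError; inner `except AttributeError as e` catches it.
2. `raise TypeError(...) from e` raises TypeError (AttributeError is attached as __cause__, but only TypeError is active).
3. Outer `except AttributeError` does not match TypeError; skipped.
4. Outer `except TypeError` matches → result = 89.
Result: 89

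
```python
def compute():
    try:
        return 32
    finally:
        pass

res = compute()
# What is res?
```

Step-by-step execution trace:
1. `compute()` enters try: `return 32` sets pending return value 32.
2. Before returning, `finally: pass` runs (no effect).
3. compute() returns 32 → res = 32.
Result: 32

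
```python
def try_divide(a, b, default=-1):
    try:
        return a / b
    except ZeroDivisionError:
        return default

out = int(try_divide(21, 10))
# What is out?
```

Step-by-step execution trace:
1. `try_divide(21, 10)` enters try: `return 21 / 10` → returns 2.1. No exception raised.
2. `except ZeroDivisionError` is skipped.
3. `int(2.1)` → 2 → out = 2.
Result: 2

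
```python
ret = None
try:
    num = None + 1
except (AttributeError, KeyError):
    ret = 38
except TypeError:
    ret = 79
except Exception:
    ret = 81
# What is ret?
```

Step-by-step execution trace:
1. `num = None + 1` raises TypeError.
2. `except (AttributeError, KeyError)` does not match TypeError; skipped.
3. `except TypeError` matches (exact type match) → ret = 79.
4. `except Exception` is not reached.
Result: 79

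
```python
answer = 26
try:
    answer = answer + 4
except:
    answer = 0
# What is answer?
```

Step-by-step execution trace:
1. answer starts at 26.
2. try: `answer = answer + 4` → answer = 30. No exception raised.
3. `except` is skipped.
Result: 30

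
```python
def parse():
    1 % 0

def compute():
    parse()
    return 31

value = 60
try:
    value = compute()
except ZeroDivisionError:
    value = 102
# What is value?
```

Step-by-step execution trace:
1. value starts at 60.
2. try: `compute()` calls `parse()`.
3. `parse()` evaluates `1 % 0`, which raises ZeroDivisionError; it propagates through compute (uncaught).
4. `return 31` in compute is not reached; the assignment to value does not complete.
5. `except ZeroDivisionError` matches → value = 102.
Result: 102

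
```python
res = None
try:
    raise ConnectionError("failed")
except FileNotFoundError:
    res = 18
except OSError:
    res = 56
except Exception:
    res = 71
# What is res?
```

Step-by-step execution trace:
1. `raise ConnectionError(...)` raises ConnectionError.
2. `except FileNotFoundError` does not match (ConnectionError is not a subclass of FileNotFoundError); skipped.
3. `except OSError` matches (ConnectionError is a subclass of OSError) → res = 56.
4. `except Exception` is not reached.
Result: 56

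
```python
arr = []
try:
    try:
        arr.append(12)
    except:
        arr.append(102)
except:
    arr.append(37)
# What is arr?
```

Step-by-step execution trace:
1. Inner try: `arr.append(12)` → arr = [12]. No exception raised.
2. Inner `except` is skipped.
3. Inner try completes normally; outer `except` is skipped.
Result: [12]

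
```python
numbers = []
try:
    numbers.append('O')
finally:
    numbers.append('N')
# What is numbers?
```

Step-by-step execution trace:
1. try: `numbers.append('O')` → numbers = ['O'].
2. The try body completes without raising.
3. finally always runs: `numbers.append('N')` → numbers = ['O', 'N'].
Result: ['O', 'N']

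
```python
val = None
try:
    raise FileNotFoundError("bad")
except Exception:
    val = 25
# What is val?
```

Step-by-step execution trace:
1. `raise FileNotFoundError(...)` raises FileNotFoundError.
2. `except Exception` matches (FileNotFoundError is a subclass of Exception) → val = 25.
Result: 25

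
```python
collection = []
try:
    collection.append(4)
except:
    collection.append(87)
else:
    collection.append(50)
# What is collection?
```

Step-by-step execution trace:
1. try: `collection.append(4)` → collection = [4]. No exception raised.
2. `except` is skipped.
3. `else` runs (try completed without exception): `collection.append(50)` → collection = [4, 50].
Result: [4, 50]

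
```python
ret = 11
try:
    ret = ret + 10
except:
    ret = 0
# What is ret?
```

Step-by-step execution trace:
1. ret starts at 11.
2. try: `ret = ret + 10` → ret = 21. No exception raised.
3. `except` is skipped.
Result: 21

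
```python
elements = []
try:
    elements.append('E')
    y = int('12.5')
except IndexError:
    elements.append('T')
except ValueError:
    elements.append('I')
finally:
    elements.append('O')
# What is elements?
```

Step-by-step execution trace:
1. try: `elements.append('E')` → elements = ['E'].
2. `y = int('12.5')` raises ValueError.
3. `except IndexError` does not match ValueError; skipped.
4. `except ValueError` matches → `elements.append('I')` → elements = ['E', 'I'].
5. finally always runs: `elements.append('O')` → elements = ['E', 'I', 'O'].
Result: ['E', 'I', 'O']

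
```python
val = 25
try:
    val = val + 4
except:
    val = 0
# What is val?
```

Step-by-step execution trace:
1. val starts at 25.
2. try: `val = val + 4` → val = 29. No exception raised.
3. `except` is skipped.
Result: 29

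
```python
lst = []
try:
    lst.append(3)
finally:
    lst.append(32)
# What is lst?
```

Step-by-step execution trace:
1. try: `lst.append(3)` → lst = [3].
2. The try body completes without raising.
3. finally always runs: `lst.append(32)` → lst = [3, 32].
Result: [3, 32]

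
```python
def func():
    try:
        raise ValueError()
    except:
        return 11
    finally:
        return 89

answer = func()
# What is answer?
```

Step-by-step execution trace:
1. `func()` enters try: `raise ValueError()` raises ValueError.
2. bare `except` matches → `return 11` sets pending return value 11.
3. Before returning, `finally: return 89` runs and overrides the pending return.
4. func() returns 89 → answer = 89.
Result: 89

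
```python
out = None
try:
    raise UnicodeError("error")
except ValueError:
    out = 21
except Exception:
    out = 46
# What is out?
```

Step-by-step execution trace:
1. `raise UnicodeError(...)` raises UnicodeError.
2. `except ValueError` matches (UnicodeError is a subclass of ValueError) → out = 21.
3. `except Exception` is not reached.
Result: 21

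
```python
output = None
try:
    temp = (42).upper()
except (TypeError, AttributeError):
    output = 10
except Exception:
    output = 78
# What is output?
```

Step-by-step execution trace:
1. `temp = (42).upper()` raises AttributeError.
2. `except (TypeError, AttributeError)` matches (AttributeError is in the tuple) → output = 10.
3. `except Exception` is not reached.
Result: 10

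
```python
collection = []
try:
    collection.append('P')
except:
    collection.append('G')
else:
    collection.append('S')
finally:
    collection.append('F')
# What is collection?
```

Step-by-step execution trace:
1. try: `collection.append('P')` → collection = ['P']. No exception raised.
2. `except` is skipped.
3. `else` runs: `collection.append('S')` → collection = ['P', 'S'].
4. `finally` always runs: `collection.append('F')` → collection = ['P', 'S', 'F'].
Result: ['P', 'S', 'F']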